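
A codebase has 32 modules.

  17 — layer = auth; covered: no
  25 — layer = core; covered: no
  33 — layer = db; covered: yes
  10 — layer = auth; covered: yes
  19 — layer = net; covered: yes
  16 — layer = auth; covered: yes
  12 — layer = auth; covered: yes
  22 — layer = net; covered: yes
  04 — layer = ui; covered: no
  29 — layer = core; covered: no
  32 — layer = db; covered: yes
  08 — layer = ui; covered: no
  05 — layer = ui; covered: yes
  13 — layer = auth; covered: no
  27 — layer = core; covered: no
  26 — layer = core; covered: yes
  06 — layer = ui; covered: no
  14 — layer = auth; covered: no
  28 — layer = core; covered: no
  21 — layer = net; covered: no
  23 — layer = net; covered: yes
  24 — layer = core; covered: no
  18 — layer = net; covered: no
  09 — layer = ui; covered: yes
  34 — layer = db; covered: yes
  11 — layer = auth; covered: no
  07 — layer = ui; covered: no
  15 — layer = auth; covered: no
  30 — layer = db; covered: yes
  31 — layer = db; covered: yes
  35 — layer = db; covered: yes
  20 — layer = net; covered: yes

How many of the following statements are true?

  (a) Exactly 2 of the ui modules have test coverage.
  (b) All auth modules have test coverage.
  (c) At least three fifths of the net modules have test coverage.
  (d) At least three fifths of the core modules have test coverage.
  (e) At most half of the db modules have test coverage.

(a) ui: |A| = 6, |A ∩ B| = 2; needs |A ∩ B| = 2 — true.
(b) auth: |A| = 8, |A ∩ B| = 3; needs A ⊆ B, i.e. every element of A is in B (|A ∖ B| = 0) — false.
(c) net: |A| = 6, |A ∩ B| = 4; needs |A ∩ B| / |A| ≥ 3/5 — true.
(d) core: |A| = 6, |A ∩ B| = 1; needs |A ∩ B| / |A| ≥ 3/5 — false.
(e) db: |A| = 6, |A ∩ B| = 6; needs |A ∩ B| ≤ |A ∖ B| — false.

2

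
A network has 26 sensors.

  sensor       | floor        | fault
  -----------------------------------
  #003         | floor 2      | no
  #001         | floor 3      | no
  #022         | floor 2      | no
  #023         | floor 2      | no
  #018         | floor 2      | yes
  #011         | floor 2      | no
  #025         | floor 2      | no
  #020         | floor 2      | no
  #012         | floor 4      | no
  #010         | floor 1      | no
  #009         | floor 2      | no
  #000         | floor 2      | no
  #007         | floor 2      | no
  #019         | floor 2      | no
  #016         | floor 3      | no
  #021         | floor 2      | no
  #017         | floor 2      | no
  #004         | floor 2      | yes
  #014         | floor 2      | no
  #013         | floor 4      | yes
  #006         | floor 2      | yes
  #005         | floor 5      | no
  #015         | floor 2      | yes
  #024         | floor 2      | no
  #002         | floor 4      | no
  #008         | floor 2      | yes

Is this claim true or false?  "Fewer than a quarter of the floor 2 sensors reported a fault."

Truth condition: |A ∩ B| / |A| < 1/4.
|A| = 19, |A ∩ B| = 5, |A ∖ B| = 14.
|A ∩ B|/|A| = 5/19, so the statement is false.

False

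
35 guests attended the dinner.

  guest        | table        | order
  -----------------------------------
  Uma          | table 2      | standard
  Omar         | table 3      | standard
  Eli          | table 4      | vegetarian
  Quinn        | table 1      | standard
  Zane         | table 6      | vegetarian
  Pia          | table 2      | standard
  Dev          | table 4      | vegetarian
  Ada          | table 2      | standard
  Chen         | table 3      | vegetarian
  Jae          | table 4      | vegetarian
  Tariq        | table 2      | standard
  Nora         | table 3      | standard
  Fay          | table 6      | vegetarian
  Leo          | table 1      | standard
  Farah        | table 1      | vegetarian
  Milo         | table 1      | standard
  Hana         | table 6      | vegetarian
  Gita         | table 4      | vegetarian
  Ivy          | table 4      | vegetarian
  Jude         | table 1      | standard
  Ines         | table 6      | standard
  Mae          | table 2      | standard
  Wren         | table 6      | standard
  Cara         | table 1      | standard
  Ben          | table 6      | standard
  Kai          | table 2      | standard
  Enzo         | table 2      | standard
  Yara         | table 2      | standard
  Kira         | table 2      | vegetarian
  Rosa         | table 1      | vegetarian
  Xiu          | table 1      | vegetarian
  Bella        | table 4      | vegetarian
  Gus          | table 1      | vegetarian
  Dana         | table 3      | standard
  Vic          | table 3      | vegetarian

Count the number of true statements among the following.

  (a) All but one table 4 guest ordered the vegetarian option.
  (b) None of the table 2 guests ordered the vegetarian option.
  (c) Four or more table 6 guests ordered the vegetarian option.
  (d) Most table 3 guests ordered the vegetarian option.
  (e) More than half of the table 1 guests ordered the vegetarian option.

(a) table 4: |A| = 6, |A ∩ B| = 6; needs |A ∖ B| = 1 — false.
(b) table 2: |A| = 9, |A ∩ B| = 1; needs A ∩ B = ∅ (|A ∩ B| = 0) — false.
(c) table 6: |A| = 6, |A ∩ B| = 3; needs |A ∩ B| ≥ 4 — false.
(d) table 3: |A| = 5, |A ∩ B| = 2; needs |A ∩ B| > |A ∖ B| — false.
(e) table 1: |A| = 9, |A ∩ B| = 4; needs |A ∩ B| > |A ∖ B| — false.

0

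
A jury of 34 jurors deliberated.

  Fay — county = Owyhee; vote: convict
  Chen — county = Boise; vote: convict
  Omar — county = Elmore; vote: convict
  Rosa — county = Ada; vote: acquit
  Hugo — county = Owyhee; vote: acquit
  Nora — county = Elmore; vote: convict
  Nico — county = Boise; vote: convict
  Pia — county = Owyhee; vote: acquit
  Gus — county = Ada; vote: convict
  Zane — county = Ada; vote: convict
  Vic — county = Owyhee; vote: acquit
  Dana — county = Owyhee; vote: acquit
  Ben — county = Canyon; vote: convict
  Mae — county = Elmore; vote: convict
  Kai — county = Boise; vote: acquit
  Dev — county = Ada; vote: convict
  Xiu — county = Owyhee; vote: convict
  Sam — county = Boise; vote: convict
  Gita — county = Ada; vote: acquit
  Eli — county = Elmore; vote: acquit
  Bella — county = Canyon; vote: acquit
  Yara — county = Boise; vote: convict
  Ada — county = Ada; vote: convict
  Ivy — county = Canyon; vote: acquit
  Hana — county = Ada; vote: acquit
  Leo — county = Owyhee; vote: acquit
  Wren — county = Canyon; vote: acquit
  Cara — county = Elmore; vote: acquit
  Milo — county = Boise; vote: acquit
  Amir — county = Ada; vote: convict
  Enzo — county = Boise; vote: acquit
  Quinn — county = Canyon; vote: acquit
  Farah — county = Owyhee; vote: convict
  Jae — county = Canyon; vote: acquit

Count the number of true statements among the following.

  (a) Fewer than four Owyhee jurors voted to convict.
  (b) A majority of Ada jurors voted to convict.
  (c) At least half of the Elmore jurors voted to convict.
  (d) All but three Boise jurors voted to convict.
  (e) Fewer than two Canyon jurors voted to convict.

(a) Owyhee: |A| = 8, |A ∩ B| = 3; needs |A ∩ B| < 4 — true.
(b) Ada: |A| = 8, |A ∩ B| = 5; needs |A ∩ B| > |A ∖ B| — true.
(c) Elmore: |A| = 5, |A ∩ B| = 3; needs |A ∩ B| ≥ |A ∖ B| — true.
(d) Boise: |A| = 7, |A ∩ B| = 4; needs |A ∖ B| = 3 — true.
(e) Canyon: |A| = 6, |A ∩ B| = 1; needs |A ∩ B| < 2 — true.

5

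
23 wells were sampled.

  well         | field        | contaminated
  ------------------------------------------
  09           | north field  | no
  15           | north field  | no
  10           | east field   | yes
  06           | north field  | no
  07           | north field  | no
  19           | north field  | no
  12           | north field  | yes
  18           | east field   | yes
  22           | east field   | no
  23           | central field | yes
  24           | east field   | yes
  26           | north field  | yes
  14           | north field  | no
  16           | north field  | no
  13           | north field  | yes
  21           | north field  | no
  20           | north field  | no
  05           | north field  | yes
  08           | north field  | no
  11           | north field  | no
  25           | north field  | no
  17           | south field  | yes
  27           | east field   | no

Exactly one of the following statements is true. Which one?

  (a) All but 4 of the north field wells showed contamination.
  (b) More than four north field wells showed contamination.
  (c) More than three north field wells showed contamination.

|A| = 16, |A ∩ B| = 4, |A ∖ B| = 12.
(a) requires |A ∖ B| = 4: false.
(b) requires |A ∩ B| > 4: false.
(c) requires |A ∩ B| > 3: true.

(c)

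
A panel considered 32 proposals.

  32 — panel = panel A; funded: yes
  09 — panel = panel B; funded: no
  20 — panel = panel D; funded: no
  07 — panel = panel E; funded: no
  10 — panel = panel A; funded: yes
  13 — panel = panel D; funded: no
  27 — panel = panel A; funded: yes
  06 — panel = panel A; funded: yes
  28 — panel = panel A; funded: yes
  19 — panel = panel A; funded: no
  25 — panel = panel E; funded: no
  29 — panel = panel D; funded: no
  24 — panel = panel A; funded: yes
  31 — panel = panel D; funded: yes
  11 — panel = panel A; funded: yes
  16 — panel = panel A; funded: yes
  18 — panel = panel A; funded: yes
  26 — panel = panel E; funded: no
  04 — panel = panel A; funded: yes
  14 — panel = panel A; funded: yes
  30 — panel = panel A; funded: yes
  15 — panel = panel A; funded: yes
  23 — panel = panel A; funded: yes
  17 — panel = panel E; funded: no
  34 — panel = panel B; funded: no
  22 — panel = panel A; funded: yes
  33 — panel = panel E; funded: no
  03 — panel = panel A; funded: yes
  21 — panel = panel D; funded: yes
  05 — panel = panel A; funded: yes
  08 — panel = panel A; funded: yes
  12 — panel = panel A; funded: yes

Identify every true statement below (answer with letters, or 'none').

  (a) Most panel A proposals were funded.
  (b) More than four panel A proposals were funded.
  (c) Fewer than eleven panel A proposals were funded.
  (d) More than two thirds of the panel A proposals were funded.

|A| = 20, |A ∩ B| = 19, |A ∖ B| = 1.
(a) |A ∩ B| > |A ∖ B|: holds.
(b) |A ∩ B| > 4: holds.
(c) |A ∩ B| < 11: fails.
(d) |A ∩ B| / |A| > 2/3: holds.

(a), (b), (d)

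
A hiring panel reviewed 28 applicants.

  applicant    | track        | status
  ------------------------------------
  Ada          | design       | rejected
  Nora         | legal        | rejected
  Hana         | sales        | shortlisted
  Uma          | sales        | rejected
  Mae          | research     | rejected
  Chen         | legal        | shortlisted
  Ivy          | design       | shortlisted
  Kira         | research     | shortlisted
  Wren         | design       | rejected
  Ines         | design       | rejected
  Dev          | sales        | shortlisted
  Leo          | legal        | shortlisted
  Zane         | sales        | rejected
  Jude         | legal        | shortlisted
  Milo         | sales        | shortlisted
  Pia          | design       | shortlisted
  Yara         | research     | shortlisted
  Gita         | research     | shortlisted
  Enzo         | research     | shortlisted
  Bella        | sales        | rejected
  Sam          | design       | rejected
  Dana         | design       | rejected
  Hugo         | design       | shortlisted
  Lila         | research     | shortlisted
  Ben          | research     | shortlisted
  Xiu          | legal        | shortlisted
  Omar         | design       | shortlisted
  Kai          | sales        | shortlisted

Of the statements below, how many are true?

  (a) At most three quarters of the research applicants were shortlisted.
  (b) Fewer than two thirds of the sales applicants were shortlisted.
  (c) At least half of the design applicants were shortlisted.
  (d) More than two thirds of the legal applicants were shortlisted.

(a) research: |A| = 7, |A ∩ B| = 6; needs |A ∩ B| / |A| ≤ 3/4 — false.
(b) sales: |A| = 7, |A ∩ B| = 4; needs |A ∩ B| / |A| < 2/3 — true.
(c) design: |A| = 9, |A ∩ B| = 4; needs |A ∩ B| ≥ |A ∖ B| — false.
(d) legal: |A| = 5, |A ∩ B| = 4; needs |A ∩ B| / |A| > 2/3 — true.

2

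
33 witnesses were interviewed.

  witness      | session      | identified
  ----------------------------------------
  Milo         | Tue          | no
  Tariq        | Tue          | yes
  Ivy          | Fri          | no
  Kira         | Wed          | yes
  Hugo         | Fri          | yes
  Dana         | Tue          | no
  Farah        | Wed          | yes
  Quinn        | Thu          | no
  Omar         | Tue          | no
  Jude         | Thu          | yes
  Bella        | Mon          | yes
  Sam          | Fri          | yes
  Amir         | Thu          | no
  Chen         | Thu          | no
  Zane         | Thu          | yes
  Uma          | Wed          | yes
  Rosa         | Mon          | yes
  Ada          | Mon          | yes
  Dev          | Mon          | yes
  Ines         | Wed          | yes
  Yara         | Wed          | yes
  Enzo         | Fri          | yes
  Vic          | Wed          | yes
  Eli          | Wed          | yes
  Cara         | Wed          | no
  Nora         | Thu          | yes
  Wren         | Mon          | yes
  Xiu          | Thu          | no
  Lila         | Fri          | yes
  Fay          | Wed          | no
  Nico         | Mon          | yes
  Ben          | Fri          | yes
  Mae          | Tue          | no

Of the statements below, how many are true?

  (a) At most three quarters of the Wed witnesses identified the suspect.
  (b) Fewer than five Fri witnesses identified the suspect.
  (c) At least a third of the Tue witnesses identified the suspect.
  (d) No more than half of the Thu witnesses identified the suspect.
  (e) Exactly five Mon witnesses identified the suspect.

(a) Wed: |A| = 9, |A ∩ B| = 7; needs |A ∩ B| / |A| ≤ 3/4 — false.
(b) Fri: |A| = 6, |A ∩ B| = 5; needs |A ∩ B| < 5 — false.
(c) Tue: |A| = 5, |A ∩ B| = 1; needs |A ∩ B| / |A| ≥ 1/3 — false.
(d) Thu: |A| = 7, |A ∩ B| = 3; needs |A ∩ B| ≤ |A ∖ B| — true.
(e) Mon: |A| = 6, |A ∩ B| = 6; needs |A ∩ B| = 5 — false.

1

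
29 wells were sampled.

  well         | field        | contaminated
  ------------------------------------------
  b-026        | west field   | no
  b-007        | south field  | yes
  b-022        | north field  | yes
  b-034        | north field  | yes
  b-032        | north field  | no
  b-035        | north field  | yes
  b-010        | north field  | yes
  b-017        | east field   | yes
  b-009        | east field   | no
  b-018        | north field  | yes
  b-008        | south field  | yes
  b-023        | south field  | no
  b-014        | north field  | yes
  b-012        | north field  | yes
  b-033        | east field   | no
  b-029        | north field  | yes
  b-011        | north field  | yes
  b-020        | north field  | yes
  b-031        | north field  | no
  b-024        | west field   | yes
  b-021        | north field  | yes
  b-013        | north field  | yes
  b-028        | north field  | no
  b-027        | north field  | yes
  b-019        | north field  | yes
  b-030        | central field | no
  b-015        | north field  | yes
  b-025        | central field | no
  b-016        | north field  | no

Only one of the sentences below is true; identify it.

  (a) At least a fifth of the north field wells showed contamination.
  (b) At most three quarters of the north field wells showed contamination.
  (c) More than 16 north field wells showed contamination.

|A| = 19, |A ∩ B| = 15, |A ∖ B| = 4.
(a) requires |A ∩ B| / |A| ≥ 1/5: true.
(b) requires |A ∩ B| / |A| ≤ 3/4: false.
(c) requires |A ∩ B| > 16: false.

(a)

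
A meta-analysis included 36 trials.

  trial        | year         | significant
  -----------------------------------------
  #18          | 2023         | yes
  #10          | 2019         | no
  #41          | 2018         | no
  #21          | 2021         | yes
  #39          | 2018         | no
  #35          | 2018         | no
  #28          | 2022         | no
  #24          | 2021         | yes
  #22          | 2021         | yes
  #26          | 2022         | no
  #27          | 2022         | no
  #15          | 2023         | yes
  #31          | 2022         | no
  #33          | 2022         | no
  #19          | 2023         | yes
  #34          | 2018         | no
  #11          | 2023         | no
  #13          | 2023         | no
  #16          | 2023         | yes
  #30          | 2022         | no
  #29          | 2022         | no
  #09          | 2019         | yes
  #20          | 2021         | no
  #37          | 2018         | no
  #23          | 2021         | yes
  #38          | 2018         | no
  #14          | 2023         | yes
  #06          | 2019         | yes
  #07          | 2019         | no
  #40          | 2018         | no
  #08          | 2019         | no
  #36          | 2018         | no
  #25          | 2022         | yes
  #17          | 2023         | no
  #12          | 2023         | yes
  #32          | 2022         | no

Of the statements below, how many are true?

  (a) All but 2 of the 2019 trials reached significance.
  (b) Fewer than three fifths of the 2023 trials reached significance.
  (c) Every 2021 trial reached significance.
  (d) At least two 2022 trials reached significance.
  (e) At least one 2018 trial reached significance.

(a) 2019: |A| = 5, |A ∩ B| = 2; needs |A ∖ B| = 2 — false.
(b) 2023: |A| = 9, |A ∩ B| = 6; needs |A ∩ B| / |A| < 3/5 — false.
(c) 2021: |A| = 5, |A ∩ B| = 4; needs A ⊆ B, i.e. every element of A is in B (|A ∖ B| = 0) — false.
(d) 2022: |A| = 9, |A ∩ B| = 1; needs |A ∩ B| ≥ 2 — false.
(e) 2018: |A| = 8, |A ∩ B| = 0; needs A ∩ B ≠ ∅ (|A ∩ B| ≥ 1) — false.

0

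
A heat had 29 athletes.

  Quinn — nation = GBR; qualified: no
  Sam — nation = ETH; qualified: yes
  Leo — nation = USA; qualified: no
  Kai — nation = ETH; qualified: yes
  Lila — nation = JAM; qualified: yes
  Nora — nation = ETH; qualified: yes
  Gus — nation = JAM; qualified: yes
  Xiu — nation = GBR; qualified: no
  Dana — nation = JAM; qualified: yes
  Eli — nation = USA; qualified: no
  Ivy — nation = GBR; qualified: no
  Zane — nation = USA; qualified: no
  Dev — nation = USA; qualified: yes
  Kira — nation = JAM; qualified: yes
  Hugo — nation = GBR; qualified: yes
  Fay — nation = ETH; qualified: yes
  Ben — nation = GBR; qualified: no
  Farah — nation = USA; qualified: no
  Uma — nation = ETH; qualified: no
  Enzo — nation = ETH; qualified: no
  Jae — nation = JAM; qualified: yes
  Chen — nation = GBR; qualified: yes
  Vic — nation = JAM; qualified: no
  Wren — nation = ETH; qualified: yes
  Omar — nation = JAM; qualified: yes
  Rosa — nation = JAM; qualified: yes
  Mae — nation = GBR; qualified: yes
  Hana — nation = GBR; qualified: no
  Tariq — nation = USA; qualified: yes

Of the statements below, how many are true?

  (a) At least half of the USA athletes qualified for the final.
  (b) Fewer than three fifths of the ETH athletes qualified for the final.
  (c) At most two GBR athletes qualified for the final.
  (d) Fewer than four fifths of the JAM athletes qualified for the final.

0

(a) USA: |A| = 6, |A ∩ B| = 2; needs |A ∩ B| ≥ |A ∖ B| — false.
(b) ETH: |A| = 7, |A ∩ B| = 5; needs |A ∩ B| / |A| < 3/5 — false.
(c) GBR: |A| = 8, |A ∩ B| = 3; needs |A ∩ B| ≤ 2 — false.
(d) JAM: |A| = 8, |A ∩ B| = 7; needs |A ∩ B| / |A| < 4/5 — false.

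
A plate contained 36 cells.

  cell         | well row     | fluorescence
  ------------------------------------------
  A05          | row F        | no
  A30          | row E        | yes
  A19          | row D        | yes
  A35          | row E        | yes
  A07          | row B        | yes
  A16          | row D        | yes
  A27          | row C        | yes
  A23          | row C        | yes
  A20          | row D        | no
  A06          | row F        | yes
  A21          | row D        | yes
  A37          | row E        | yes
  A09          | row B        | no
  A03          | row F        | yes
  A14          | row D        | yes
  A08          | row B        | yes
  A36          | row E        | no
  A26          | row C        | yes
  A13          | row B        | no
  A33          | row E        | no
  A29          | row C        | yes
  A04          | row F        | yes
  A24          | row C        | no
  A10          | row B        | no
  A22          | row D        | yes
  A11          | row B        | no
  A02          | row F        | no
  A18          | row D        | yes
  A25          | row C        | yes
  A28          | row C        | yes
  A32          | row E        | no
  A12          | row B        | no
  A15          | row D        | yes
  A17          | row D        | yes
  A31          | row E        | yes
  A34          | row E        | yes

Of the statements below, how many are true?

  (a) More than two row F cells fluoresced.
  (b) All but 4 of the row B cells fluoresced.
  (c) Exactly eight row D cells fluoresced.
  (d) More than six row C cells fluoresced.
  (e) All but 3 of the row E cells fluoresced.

3

(a) row F: |A| = 5, |A ∩ B| = 3; needs |A ∩ B| > 2 — true.
(b) row B: |A| = 7, |A ∩ B| = 2; needs |A ∖ B| = 4 — false.
(c) row D: |A| = 9, |A ∩ B| = 8; needs |A ∩ B| = 8 — true.
(d) row C: |A| = 7, |A ∩ B| = 6; needs |A ∩ B| > 6 — false.
(e) row E: |A| = 8, |A ∩ B| = 5; needs |A ∖ B| = 3 — true.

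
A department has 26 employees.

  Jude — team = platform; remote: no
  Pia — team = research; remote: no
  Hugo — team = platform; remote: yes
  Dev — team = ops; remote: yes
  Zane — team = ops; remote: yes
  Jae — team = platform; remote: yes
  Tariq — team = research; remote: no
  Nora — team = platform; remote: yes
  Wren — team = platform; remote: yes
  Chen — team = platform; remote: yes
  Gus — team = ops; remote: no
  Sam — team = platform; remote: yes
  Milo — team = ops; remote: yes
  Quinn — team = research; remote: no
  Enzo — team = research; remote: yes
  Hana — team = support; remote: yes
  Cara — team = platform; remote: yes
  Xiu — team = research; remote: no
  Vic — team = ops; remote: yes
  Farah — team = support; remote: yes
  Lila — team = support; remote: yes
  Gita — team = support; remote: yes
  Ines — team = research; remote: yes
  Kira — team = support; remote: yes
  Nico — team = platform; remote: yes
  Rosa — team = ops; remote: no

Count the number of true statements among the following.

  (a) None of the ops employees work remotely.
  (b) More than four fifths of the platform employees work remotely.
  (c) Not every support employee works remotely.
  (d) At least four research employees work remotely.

1

(a) ops: |A| = 6, |A ∩ B| = 4; needs A ∩ B = ∅ (|A ∩ B| = 0) — false.
(b) platform: |A| = 9, |A ∩ B| = 8; needs |A ∩ B| / |A| > 4/5 — true.
(c) support: |A| = 5, |A ∩ B| = 5; needs A ⊄ B (|A ∖ B| ≥ 1) — false.
(d) research: |A| = 6, |A ∩ B| = 2; needs |A ∩ B| ≥ 4 — false.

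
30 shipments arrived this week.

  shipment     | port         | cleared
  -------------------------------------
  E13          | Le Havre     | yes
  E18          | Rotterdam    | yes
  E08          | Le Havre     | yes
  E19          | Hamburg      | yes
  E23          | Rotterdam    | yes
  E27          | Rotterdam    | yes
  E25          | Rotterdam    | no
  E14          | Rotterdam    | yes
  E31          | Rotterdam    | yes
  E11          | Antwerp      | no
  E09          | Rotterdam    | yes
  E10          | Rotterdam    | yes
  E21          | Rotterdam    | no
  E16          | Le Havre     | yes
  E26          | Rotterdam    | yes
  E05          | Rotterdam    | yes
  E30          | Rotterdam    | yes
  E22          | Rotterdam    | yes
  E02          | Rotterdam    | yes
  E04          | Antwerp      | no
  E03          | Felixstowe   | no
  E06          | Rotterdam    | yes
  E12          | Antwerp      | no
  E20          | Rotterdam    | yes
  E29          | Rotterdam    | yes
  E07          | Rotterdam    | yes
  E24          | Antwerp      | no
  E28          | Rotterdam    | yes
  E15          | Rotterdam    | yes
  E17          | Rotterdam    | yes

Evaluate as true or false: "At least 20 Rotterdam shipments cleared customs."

False

'At least 20 Rotterdam shipments cleared customs' holds iff |A ∩ B| ≥ 20.
|A| = 21, |A ∩ B| = 19, |A ∖ B| = 2.
|A ∩ B| = 19, so the statement is false.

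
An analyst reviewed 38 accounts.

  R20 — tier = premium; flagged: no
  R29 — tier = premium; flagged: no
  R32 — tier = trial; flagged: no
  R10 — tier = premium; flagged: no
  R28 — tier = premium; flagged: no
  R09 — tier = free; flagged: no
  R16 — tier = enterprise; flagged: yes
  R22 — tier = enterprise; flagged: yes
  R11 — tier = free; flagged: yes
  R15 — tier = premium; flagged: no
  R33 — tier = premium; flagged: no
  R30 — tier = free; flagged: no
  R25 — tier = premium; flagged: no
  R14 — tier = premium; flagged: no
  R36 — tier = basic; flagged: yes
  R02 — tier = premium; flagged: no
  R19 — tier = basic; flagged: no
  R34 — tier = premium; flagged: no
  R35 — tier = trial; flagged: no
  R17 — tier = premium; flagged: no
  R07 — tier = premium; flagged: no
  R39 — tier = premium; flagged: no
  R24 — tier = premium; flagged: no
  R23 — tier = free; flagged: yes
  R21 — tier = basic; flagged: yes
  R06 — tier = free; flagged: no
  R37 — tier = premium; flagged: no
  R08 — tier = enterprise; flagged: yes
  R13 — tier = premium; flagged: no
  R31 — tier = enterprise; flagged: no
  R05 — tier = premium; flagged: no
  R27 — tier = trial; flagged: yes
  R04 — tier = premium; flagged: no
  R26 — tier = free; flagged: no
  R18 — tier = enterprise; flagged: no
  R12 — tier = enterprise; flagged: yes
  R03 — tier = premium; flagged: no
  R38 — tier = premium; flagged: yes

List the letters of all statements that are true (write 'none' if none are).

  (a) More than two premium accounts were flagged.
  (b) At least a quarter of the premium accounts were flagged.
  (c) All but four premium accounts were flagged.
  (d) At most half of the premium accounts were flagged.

(d)

|A| = 20, |A ∩ B| = 1, |A ∖ B| = 19.
(a) |A ∩ B| > 2: fails.
(b) |A ∩ B| / |A| ≥ 1/4: fails.
(c) |A ∖ B| = 4: fails.
(d) |A ∩ B| ≤ |A ∖ B|: holds.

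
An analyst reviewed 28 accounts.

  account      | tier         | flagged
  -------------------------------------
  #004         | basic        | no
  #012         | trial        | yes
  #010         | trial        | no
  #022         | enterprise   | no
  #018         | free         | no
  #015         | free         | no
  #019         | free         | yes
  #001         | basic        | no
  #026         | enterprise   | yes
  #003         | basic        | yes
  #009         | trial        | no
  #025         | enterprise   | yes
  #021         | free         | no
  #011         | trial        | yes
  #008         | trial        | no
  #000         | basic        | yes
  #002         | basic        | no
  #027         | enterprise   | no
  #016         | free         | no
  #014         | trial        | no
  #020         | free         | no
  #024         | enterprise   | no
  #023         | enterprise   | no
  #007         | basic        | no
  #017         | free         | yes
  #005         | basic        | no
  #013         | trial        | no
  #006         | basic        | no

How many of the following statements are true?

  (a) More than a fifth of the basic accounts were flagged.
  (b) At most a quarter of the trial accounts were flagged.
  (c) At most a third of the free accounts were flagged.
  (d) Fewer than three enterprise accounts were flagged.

3

(a) basic: |A| = 8, |A ∩ B| = 2; needs |A ∩ B| / |A| > 1/5 — true.
(b) trial: |A| = 7, |A ∩ B| = 2; needs |A ∩ B| / |A| ≤ 1/4 — false.
(c) free: |A| = 7, |A ∩ B| = 2; needs |A ∩ B| / |A| ≤ 1/3 — true.
(d) enterprise: |A| = 6, |A ∩ B| = 2; needs |A ∩ B| < 3 — true.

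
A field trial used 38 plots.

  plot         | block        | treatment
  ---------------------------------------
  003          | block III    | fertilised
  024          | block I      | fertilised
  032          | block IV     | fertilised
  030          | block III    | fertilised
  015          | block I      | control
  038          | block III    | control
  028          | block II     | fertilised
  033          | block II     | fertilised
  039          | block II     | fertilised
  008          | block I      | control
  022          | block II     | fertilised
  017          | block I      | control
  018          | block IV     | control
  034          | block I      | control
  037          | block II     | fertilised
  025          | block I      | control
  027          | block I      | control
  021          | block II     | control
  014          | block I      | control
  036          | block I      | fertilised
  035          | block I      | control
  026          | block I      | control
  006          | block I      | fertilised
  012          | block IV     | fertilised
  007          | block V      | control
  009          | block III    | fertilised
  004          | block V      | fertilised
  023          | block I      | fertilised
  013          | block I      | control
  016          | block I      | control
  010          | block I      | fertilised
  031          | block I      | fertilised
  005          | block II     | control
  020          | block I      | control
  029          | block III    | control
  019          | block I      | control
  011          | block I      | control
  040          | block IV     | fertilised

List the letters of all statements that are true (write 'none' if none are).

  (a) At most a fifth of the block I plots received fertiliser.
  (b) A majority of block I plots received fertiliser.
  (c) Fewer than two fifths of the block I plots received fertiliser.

(c)

|A| = 20, |A ∩ B| = 6, |A ∖ B| = 14.
(a) |A ∩ B| / |A| ≤ 1/5: fails.
(b) |A ∩ B| > |A ∖ B|: fails.
(c) |A ∩ B| / |A| < 2/5: holds.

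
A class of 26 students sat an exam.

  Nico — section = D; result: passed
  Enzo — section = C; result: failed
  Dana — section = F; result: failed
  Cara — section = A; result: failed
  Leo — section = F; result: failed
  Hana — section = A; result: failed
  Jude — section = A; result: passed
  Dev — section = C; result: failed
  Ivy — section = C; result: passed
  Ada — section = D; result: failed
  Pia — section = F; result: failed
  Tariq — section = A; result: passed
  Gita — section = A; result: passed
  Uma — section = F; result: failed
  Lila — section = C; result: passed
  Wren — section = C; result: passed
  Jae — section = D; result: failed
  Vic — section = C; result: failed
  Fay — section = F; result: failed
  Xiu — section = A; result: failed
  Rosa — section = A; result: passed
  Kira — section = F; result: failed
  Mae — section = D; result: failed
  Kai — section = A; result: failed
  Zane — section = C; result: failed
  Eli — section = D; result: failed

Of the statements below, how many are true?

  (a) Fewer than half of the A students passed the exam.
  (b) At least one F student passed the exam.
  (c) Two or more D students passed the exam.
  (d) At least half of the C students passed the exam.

0

(a) A: |A| = 8, |A ∩ B| = 4; needs |A ∩ B| < |A ∖ B| — false.
(b) F: |A| = 6, |A ∩ B| = 0; needs A ∩ B ≠ ∅ (|A ∩ B| ≥ 1) — false.
(c) D: |A| = 5, |A ∩ B| = 1; needs |A ∩ B| ≥ 2 — false.
(d) C: |A| = 7, |A ∩ B| = 3; needs |A ∩ B| ≥ |A ∖ B| — false.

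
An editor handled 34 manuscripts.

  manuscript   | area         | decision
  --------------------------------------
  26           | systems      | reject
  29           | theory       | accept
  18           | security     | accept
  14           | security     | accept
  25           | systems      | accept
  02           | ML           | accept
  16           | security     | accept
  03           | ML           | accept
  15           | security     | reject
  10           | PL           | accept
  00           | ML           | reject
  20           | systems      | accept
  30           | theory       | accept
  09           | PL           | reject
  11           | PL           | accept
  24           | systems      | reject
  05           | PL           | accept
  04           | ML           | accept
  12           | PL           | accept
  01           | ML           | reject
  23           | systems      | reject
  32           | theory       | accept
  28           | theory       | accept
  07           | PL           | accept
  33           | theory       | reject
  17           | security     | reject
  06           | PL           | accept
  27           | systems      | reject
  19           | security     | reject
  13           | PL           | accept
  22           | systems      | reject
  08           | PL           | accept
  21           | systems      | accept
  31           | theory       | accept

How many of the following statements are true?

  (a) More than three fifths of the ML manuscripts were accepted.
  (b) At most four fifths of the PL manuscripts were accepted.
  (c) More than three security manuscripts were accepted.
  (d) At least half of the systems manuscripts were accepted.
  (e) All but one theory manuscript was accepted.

(a) ML: |A| = 5, |A ∩ B| = 3; needs |A ∩ B| / |A| > 3/5 — false.
(b) PL: |A| = 9, |A ∩ B| = 8; needs |A ∩ B| / |A| ≤ 4/5 — false.
(c) security: |A| = 6, |A ∩ B| = 3; needs |A ∩ B| > 3 — false.
(d) systems: |A| = 8, |A ∩ B| = 3; needs |A ∩ B| ≥ |A ∖ B| — false.
(e) theory: |A| = 6, |A ∩ B| = 5; needs |A ∖ B| = 1 — true.

1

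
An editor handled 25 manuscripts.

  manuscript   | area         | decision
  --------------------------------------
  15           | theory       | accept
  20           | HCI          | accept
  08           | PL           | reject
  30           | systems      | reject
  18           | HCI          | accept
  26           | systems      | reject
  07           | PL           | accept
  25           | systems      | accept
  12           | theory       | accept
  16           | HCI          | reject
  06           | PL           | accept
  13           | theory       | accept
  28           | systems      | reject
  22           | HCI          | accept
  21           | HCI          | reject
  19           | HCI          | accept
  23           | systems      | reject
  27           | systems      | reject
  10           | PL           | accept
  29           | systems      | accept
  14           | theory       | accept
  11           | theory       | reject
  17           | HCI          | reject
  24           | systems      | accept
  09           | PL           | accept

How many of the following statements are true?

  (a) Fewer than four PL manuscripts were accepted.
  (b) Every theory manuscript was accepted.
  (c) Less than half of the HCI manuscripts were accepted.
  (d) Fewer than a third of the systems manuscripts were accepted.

(a) PL: |A| = 5, |A ∩ B| = 4; needs |A ∩ B| < 4 — false.
(b) theory: |A| = 5, |A ∩ B| = 4; needs A ⊆ B, i.e. every element of A is in B (|A ∖ B| = 0) — false.
(c) HCI: |A| = 7, |A ∩ B| = 4; needs |A ∩ B| < |A ∖ B| — false.
(d) systems: |A| = 8, |A ∩ B| = 3; needs |A ∩ B| / |A| < 1/3 — false.

0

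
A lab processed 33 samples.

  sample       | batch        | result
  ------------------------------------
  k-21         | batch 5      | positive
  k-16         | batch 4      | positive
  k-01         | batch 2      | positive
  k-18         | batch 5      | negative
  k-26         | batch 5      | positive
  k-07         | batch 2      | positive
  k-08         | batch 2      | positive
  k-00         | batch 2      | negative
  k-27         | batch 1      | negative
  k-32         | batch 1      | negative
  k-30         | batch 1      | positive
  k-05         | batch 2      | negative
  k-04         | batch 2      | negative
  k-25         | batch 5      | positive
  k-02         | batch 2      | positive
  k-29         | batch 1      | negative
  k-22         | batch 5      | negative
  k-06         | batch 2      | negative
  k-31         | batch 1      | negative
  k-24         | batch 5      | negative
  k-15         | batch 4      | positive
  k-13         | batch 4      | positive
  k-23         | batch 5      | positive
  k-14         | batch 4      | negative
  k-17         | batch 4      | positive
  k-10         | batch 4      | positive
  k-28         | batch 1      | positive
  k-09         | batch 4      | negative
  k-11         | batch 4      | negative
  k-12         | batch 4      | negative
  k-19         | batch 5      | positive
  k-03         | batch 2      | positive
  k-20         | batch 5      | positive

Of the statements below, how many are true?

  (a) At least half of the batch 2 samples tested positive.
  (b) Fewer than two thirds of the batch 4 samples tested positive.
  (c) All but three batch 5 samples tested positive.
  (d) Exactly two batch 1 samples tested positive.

4

(a) batch 2: |A| = 9, |A ∩ B| = 5; needs |A ∩ B| ≥ |A ∖ B| — true.
(b) batch 4: |A| = 9, |A ∩ B| = 5; needs |A ∩ B| / |A| < 2/3 — true.
(c) batch 5: |A| = 9, |A ∩ B| = 6; needs |A ∖ B| = 3 — true.
(d) batch 1: |A| = 6, |A ∩ B| = 2; needs |A ∩ B| = 2 — true.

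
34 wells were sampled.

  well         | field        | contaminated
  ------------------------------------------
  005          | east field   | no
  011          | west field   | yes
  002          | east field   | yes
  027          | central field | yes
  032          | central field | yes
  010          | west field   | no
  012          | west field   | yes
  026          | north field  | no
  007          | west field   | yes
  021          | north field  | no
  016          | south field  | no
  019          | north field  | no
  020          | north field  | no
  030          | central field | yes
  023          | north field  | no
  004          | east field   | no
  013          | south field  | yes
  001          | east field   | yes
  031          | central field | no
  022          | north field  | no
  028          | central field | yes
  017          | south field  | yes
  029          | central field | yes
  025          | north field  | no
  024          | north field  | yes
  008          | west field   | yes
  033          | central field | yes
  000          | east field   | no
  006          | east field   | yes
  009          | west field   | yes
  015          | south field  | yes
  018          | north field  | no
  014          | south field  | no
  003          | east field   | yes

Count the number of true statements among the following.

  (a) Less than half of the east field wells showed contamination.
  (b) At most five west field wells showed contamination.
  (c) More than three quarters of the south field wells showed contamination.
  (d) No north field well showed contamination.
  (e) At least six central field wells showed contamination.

2

(a) east field: |A| = 7, |A ∩ B| = 4; needs |A ∩ B| < |A ∖ B| — false.
(b) west field: |A| = 6, |A ∩ B| = 5; needs |A ∩ B| ≤ 5 — true.
(c) south field: |A| = 5, |A ∩ B| = 3; needs |A ∩ B| / |A| > 3/4 — false.
(d) north field: |A| = 9, |A ∩ B| = 1; needs A ∩ B = ∅ (|A ∩ B| = 0) — false.
(e) central field: |A| = 7, |A ∩ B| = 6; needs |A ∩ B| ≥ 6 — true.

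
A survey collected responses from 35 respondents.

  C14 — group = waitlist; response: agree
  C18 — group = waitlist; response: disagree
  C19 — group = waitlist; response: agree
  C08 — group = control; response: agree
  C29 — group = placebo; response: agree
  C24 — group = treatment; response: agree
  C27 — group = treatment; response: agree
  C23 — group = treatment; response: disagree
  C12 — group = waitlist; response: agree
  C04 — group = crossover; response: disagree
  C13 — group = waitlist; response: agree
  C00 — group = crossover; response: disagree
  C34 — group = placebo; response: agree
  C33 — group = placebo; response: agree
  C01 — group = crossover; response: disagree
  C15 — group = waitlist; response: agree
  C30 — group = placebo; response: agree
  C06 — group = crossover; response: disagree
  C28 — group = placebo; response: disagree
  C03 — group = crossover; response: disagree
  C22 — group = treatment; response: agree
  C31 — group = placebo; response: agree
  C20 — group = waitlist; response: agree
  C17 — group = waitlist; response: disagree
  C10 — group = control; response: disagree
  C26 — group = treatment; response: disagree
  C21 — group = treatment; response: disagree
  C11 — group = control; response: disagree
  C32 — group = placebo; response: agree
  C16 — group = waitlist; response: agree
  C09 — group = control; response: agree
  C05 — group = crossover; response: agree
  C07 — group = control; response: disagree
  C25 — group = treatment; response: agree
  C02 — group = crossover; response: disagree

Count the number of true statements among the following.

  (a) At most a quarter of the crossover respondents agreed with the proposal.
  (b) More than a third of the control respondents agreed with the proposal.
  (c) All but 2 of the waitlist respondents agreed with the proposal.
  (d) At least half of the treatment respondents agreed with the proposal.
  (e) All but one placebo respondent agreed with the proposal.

(a) crossover: |A| = 7, |A ∩ B| = 1; needs |A ∩ B| / |A| ≤ 1/4 — true.
(b) control: |A| = 5, |A ∩ B| = 2; needs |A ∩ B| / |A| > 1/3 — true.
(c) waitlist: |A| = 9, |A ∩ B| = 7; needs |A ∖ B| = 2 — true.
(d) treatment: |A| = 7, |A ∩ B| = 4; needs |A ∩ B| ≥ |A ∖ B| — true.
(e) placebo: |A| = 7, |A ∩ B| = 6; needs |A ∖ B| = 1 — true.

5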